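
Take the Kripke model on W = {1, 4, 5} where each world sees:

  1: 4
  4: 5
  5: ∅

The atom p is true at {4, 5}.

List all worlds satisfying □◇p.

1: successors {4}; ◇p there: 4:T. ✓
4: successors {5}; ◇p there: 5:F. ✗
5: no successors, so □◇p holds vacuously. ✓

{1, 5}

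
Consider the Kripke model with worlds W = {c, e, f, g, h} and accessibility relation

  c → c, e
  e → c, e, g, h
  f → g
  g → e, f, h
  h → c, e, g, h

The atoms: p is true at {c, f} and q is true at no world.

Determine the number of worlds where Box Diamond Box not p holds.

1

c: successors {c, e}; Diamond Box not p there: c:F, e:F. ✗
e: successors {c, e, g, h}; Diamond Box not p there: c:F, e:F, g:T, h:F. ✗
f: successors {g}; Diamond Box not p there: g:T. ✓
g: successors {e, f, h}; Diamond Box not p there: e:F, f:F, h:F. ✗
h: successors {c, e, g, h}; Diamond Box not p there: c:F, e:F, g:T, h:F. ✗
Satisfying worlds: {f}.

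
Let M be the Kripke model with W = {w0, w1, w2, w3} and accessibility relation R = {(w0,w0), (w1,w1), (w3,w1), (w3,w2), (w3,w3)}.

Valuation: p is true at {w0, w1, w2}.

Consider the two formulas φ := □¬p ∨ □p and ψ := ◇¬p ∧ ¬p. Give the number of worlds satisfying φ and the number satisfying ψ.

3 and 1

For □¬p ∨ □p:
w0: □¬p is F, □p is T. ✓
w1: □¬p is F, □p is T. ✓
w2: □¬p is T, □p is T. ✓
w3: □¬p is F, □p is F. ✗
— 3 worlds.
For ◇¬p ∧ ¬p:
w0: ◇¬p is F, ¬p is F. ✗
w1: ◇¬p is F, ¬p is F. ✗
w2: ◇¬p is F, ¬p is F. ✗
w3: ◇¬p is T, ¬p is T. ✓
— 1 world.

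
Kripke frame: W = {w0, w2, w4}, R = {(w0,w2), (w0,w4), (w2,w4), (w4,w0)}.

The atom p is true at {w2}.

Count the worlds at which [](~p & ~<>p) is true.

w0: successors {w2, w4}; ~p & ~<>p there: w2:F, w4:T. ✗
w2: successors {w4}; ~p & ~<>p there: w4:T. ✓
w4: successors {w0}; ~p & ~<>p there: w0:F. ✗
Satisfying worlds: {w2}.

1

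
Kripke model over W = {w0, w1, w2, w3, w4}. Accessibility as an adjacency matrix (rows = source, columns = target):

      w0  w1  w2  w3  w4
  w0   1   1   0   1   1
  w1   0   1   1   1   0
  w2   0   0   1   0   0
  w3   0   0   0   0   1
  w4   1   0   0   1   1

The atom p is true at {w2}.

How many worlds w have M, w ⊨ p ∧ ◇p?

1

w0: p is F, ◇p is F. ✗
w1: p is F, ◇p is T. ✗
w2: p is T, ◇p is T. ✓
w3: p is F, ◇p is F. ✗
w4: p is F, ◇p is F. ✗
Satisfying worlds: {w2}.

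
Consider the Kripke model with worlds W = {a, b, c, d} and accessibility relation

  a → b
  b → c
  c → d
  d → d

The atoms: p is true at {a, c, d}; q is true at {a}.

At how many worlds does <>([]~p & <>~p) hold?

0

a: successors {b}; []~p & <>~p there: b:F. ✗
b: successors {c}; []~p & <>~p there: c:F. ✗
c: successors {d}; []~p & <>~p there: d:F. ✗
d: successors {d}; []~p & <>~p there: d:F. ✗
Satisfying worlds: ∅.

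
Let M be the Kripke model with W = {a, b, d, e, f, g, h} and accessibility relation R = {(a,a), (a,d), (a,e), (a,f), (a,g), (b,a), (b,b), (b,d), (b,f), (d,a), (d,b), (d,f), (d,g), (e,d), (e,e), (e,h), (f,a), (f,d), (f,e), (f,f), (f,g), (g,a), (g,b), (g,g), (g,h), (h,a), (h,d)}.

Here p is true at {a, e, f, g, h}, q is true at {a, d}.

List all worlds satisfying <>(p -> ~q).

a: successors {a, d, e, f, g}; p -> ~q there: a:F, d:T, e:T, f:T, g:T. ✓
b: successors {a, b, d, f}; p -> ~q there: a:F, b:T, d:T, f:T. ✓
d: successors {a, b, f, g}; p -> ~q there: a:F, b:T, f:T, g:T. ✓
e: successors {d, e, h}; p -> ~q there: d:T, e:T, h:T. ✓
f: successors {a, d, e, f, g}; p -> ~q there: a:F, d:T, e:T, f:T, g:T. ✓
g: successors {a, b, g, h}; p -> ~q there: a:F, b:T, g:T, h:T. ✓
h: successors {a, d}; p -> ~q there: a:F, d:T. ✓

{a, b, d, e, f, g, h}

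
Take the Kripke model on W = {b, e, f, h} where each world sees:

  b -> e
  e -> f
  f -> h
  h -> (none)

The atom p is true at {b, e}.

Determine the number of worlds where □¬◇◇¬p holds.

3

b: successors {e}; ¬◇◇¬p there: e:F. ✗
e: successors {f}; ¬◇◇¬p there: f:T. ✓
f: successors {h}; ¬◇◇¬p there: h:T. ✓
h: no successors, so □¬◇◇¬p holds vacuously. ✓
Satisfying worlds: {e, f, h}.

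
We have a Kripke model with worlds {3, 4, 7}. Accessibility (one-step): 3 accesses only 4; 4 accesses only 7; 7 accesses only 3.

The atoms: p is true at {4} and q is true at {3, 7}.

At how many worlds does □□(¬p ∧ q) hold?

3: successors {4}; □(¬p ∧ q) there: 4:T. ✓
4: successors {7}; □(¬p ∧ q) there: 7:T. ✓
7: successors {3}; □(¬p ∧ q) there: 3:F. ✗
Satisfying worlds: {3, 4}.

2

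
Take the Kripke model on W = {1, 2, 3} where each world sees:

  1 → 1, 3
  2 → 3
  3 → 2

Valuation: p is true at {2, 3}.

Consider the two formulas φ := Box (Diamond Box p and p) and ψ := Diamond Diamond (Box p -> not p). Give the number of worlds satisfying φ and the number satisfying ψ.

2 and 1

For Box (Diamond Box p and p):
1: successors {1, 3}; Diamond Box p and p there: 1:F, 3:T. ✗
2: successors {3}; Diamond Box p and p there: 3:T. ✓
3: successors {2}; Diamond Box p and p there: 2:T. ✓
— 2 worlds.
For Diamond Diamond (Box p -> not p):
1: successors {1, 3}; Diamond (Box p -> not p) there: 1:T, 3:F. ✓
2: successors {3}; Diamond (Box p -> not p) there: 3:F. ✗
3: successors {2}; Diamond (Box p -> not p) there: 2:F. ✗
— 1 world.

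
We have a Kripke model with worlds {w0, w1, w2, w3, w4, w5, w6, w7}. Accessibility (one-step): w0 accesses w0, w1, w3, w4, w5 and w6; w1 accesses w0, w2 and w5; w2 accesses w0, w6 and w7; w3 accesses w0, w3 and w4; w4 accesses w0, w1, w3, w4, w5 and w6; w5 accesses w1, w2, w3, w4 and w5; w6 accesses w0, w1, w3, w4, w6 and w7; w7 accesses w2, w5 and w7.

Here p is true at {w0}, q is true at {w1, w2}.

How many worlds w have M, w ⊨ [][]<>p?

w0: successors {w0, w1, w3, w4, w5, w6}; []<>p there: w0:F, w1:F, w3:T, w4:F, w5:F, w6:F. ✗
w1: successors {w0, w2, w5}; []<>p there: w0:F, w2:F, w5:F. ✗
w2: successors {w0, w6, w7}; []<>p there: w0:F, w6:F, w7:F. ✗
w3: successors {w0, w3, w4}; []<>p there: w0:F, w3:T, w4:F. ✗
w4: successors {w0, w1, w3, w4, w5, w6}; []<>p there: w0:F, w1:F, w3:T, w4:F, w5:F, w6:F. ✗
w5: successors {w1, w2, w3, w4, w5}; []<>p there: w1:F, w2:F, w3:T, w4:F, w5:F. ✗
w6: successors {w0, w1, w3, w4, w6, w7}; []<>p there: w0:F, w1:F, w3:T, w4:F, w6:F, w7:F. ✗
w7: successors {w2, w5, w7}; []<>p there: w2:F, w5:F, w7:F. ✗
Satisfying worlds: ∅.

0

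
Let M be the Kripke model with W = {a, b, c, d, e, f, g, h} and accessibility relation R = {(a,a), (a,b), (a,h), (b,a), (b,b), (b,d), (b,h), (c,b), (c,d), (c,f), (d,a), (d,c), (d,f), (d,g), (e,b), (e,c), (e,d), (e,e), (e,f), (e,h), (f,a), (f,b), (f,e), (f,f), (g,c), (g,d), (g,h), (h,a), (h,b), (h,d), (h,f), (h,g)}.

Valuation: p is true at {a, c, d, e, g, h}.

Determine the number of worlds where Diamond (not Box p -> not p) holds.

a: successors {a, b, h}; not Box p -> not p there: a:F, b:T, h:F. ✓
b: successors {a, b, d, h}; not Box p -> not p there: a:F, b:T, d:F, h:F. ✓
c: successors {b, d, f}; not Box p -> not p there: b:T, d:F, f:T. ✓
d: successors {a, c, f, g}; not Box p -> not p there: a:F, c:F, f:T, g:T. ✓
e: successors {b, c, d, e, f, h}; not Box p -> not p there: b:T, c:F, d:F, e:F, f:T, h:F. ✓
f: successors {a, b, e, f}; not Box p -> not p there: a:F, b:T, e:F, f:T. ✓
g: successors {c, d, h}; not Box p -> not p there: c:F, d:F, h:F. ✗
h: successors {a, b, d, f, g}; not Box p -> not p there: a:F, b:T, d:F, f:T, g:T. ✓
Satisfying worlds: {a, b, c, d, e, f, h}.

7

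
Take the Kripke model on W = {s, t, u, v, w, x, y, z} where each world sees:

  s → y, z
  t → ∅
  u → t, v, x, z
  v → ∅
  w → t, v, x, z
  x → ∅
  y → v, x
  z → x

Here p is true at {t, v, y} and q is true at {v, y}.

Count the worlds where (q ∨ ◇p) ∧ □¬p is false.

s: q ∨ ◇p is T, □¬p is F. ✗
t: q ∨ ◇p is F, □¬p is T. ✗
u: q ∨ ◇p is T, □¬p is F. ✗
v: q ∨ ◇p is T, □¬p is T. ✓
w: q ∨ ◇p is T, □¬p is F. ✗
x: q ∨ ◇p is F, □¬p is T. ✗
y: q ∨ ◇p is T, □¬p is F. ✗
z: q ∨ ◇p is F, □¬p is T. ✗
Satisfying worlds: {v}.
So (q ∨ ◇p) ∧ □¬p fails at the other 7 worlds.

7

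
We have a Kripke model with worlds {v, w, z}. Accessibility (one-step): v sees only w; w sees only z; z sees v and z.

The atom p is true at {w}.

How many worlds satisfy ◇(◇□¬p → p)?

v: successors {w}; ◇□¬p → p there: w:T. ✓
w: successors {z}; ◇□¬p → p there: z:F. ✗
z: successors {v, z}; ◇□¬p → p there: v:F, z:F. ✗
Satisfying worlds: {v}.

1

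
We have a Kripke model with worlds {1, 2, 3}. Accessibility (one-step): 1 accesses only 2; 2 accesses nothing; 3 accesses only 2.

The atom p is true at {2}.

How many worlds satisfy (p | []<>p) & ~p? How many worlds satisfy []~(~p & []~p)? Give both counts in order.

0 and 3

For (p | []<>p) & ~p:
1: p | []<>p is F, ~p is T. ✗
2: p | []<>p is T, ~p is F. ✗
3: p | []<>p is F, ~p is T. ✗
— 0 worlds.
For []~(~p & []~p):
1: successors {2}; ~(~p & []~p) there: 2:T. ✓
2: no successors, so []~(~p & []~p) holds vacuously. ✓
3: successors {2}; ~(~p & []~p) there: 2:T. ✓
— 3 worlds.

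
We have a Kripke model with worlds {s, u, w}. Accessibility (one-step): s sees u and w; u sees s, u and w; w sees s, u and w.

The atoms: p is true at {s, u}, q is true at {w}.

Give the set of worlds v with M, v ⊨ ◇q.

{s, u, w}

s: successors {u, w}; q there: u:F, w:T. ✓
u: successors {s, u, w}; q there: s:F, u:F, w:T. ✓
w: successors {s, u, w}; q there: s:F, u:F, w:T. ✓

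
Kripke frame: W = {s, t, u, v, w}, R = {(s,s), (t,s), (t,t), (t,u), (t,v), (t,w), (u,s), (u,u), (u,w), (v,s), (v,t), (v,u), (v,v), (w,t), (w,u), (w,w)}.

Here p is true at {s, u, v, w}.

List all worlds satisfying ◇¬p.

{t, v, w}

s: successors {s}; ¬p there: s:F. ✗
t: successors {s, t, u, v, w}; ¬p there: s:F, t:T, u:F, v:F, w:F. ✓
u: successors {s, u, w}; ¬p there: s:F, u:F, w:F. ✗
v: successors {s, t, u, v}; ¬p there: s:F, t:T, u:F, v:F. ✓
w: successors {t, u, w}; ¬p there: t:T, u:F, w:F. ✓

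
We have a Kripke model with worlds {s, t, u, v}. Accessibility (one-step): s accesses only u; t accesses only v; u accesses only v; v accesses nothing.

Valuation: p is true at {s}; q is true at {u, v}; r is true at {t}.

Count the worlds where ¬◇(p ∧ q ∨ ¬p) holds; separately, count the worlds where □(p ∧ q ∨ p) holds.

For ¬◇(p ∧ q ∨ ¬p):
s: ◇(p ∧ q ∨ ¬p) is T. ✗
t: ◇(p ∧ q ∨ ¬p) is T. ✗
u: ◇(p ∧ q ∨ ¬p) is T. ✗
v: ◇(p ∧ q ∨ ¬p) is F. ✓
— 1 world.
For □(p ∧ q ∨ p):
s: successors {u}; p ∧ q ∨ p there: u:F. ✗
t: successors {v}; p ∧ q ∨ p there: v:F. ✗
u: successors {v}; p ∧ q ∨ p there: v:F. ✗
v: no successors, so □(p ∧ q ∨ p) holds vacuously. ✓
— 1 world.

1 and 1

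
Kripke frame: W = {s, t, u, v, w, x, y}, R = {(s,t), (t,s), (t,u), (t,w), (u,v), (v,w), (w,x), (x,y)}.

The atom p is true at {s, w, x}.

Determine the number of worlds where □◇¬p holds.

3

s: successors {t}; ◇¬p there: t:T. ✓
t: successors {s, u, w}; ◇¬p there: s:T, u:T, w:F. ✗
u: successors {v}; ◇¬p there: v:F. ✗
v: successors {w}; ◇¬p there: w:F. ✗
w: successors {x}; ◇¬p there: x:T. ✓
x: successors {y}; ◇¬p there: y:F. ✗
y: no successors, so □◇¬p holds vacuously. ✓
Satisfying worlds: {s, w, y}.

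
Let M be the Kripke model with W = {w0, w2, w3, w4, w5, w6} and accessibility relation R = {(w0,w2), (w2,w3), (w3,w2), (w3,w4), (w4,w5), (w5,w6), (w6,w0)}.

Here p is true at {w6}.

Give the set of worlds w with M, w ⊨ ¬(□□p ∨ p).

{w0, w2, w3, w5}

w0: □□p ∨ p is F. ✓
w2: □□p ∨ p is F. ✓
w3: □□p ∨ p is F. ✓
w4: □□p ∨ p is T. ✗
w5: □□p ∨ p is F. ✓
w6: □□p ∨ p is T. ✗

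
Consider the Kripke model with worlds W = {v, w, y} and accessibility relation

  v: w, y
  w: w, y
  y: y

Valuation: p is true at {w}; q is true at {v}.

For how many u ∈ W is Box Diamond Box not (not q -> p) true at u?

3

v: successors {w, y}; Diamond Box not (not q -> p) there: w:T, y:T. ✓
w: successors {w, y}; Diamond Box not (not q -> p) there: w:T, y:T. ✓
y: successors {y}; Diamond Box not (not q -> p) there: y:T. ✓
Satisfying worlds: {v, w, y}.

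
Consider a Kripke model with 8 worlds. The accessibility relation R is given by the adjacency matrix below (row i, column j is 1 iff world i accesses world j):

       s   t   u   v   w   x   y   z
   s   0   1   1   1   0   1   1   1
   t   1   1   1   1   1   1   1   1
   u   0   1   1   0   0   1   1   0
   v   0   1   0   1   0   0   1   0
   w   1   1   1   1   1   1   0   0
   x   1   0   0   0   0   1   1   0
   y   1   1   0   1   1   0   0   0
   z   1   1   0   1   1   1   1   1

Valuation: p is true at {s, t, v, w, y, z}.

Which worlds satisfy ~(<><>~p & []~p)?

{s, t, u, v, w, x, y, z}

s: <><>~p & []~p is F. ✓
t: <><>~p & []~p is F. ✓
u: <><>~p & []~p is F. ✓
v: <><>~p & []~p is F. ✓
w: <><>~p & []~p is F. ✓
x: <><>~p & []~p is F. ✓
y: <><>~p & []~p is F. ✓
z: <><>~p & []~p is F. ✓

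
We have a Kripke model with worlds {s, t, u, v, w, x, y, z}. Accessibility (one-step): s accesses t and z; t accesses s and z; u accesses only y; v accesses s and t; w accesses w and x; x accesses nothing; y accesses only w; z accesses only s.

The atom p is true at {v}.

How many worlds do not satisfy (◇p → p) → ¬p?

1

s: ◇p → p is T, ¬p is T. ✓
t: ◇p → p is T, ¬p is T. ✓
u: ◇p → p is T, ¬p is T. ✓
v: ◇p → p is T, ¬p is F. ✗
w: ◇p → p is T, ¬p is T. ✓
x: ◇p → p is T, ¬p is T. ✓
y: ◇p → p is T, ¬p is T. ✓
z: ◇p → p is T, ¬p is T. ✓
Satisfying worlds: {s, t, u, w, x, y, z}.
So (◇p → p) → ¬p fails at the other 1 world.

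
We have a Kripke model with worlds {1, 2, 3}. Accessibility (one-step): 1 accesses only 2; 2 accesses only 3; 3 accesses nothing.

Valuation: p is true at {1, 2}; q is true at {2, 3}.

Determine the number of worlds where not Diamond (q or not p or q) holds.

1: Diamond (q or not p or q) is T. ✗
2: Diamond (q or not p or q) is T. ✗
3: Diamond (q or not p or q) is F. ✓
Satisfying worlds: {3}.

1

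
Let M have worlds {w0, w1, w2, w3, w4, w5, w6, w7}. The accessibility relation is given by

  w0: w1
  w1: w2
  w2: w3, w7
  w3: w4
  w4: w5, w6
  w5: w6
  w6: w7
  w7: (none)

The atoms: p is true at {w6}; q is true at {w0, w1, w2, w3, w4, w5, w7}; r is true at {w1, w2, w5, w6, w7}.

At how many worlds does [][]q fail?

w0: successors {w1}; []q there: w1:T. ✓
w1: successors {w2}; []q there: w2:T. ✓
w2: successors {w3, w7}; []q there: w3:T, w7:T. ✓
w3: successors {w4}; []q there: w4:F. ✗
w4: successors {w5, w6}; []q there: w5:F, w6:T. ✗
w5: successors {w6}; []q there: w6:T. ✓
w6: successors {w7}; []q there: w7:T. ✓
w7: no successors, so [][]q holds vacuously. ✓
Satisfying worlds: {w0, w1, w2, w5, w6, w7}.
So [][]q fails at the other 2 worlds.

2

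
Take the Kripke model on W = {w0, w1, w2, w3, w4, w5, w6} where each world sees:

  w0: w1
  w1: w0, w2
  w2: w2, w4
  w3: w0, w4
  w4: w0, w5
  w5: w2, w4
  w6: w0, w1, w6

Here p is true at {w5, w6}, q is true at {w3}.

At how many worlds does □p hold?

w0: successors {w1}; p there: w1:F. ✗
w1: successors {w0, w2}; p there: w0:F, w2:F. ✗
w2: successors {w2, w4}; p there: w2:F, w4:F. ✗
w3: successors {w0, w4}; p there: w0:F, w4:F. ✗
w4: successors {w0, w5}; p there: w0:F, w5:T. ✗
w5: successors {w2, w4}; p there: w2:F, w4:F. ✗
w6: successors {w0, w1, w6}; p there: w0:F, w1:F, w6:T. ✗
Satisfying worlds: ∅.

0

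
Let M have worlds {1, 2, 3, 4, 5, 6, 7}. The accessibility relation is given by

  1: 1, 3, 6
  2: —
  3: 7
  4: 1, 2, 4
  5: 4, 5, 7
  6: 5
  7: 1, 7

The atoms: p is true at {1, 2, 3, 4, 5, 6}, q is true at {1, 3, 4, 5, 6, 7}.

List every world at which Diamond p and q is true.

1: Diamond p is T, q is T. ✓
2: Diamond p is F, q is F. ✗
3: Diamond p is F, q is T. ✗
4: Diamond p is T, q is T. ✓
5: Diamond p is T, q is T. ✓
6: Diamond p is T, q is T. ✓
7: Diamond p is T, q is T. ✓

{1, 4, 5, 6, 7}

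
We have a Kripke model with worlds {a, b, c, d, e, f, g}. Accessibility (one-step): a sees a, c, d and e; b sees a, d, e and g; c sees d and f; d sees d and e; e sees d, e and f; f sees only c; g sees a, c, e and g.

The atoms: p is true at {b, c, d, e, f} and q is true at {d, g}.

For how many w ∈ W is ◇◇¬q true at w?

7

a: successors {a, c, d, e}; ◇¬q there: a:T, c:T, d:T, e:T. ✓
b: successors {a, d, e, g}; ◇¬q there: a:T, d:T, e:T, g:T. ✓
c: successors {d, f}; ◇¬q there: d:T, f:T. ✓
d: successors {d, e}; ◇¬q there: d:T, e:T. ✓
e: successors {d, e, f}; ◇¬q there: d:T, e:T, f:T. ✓
f: successors {c}; ◇¬q there: c:T. ✓
g: successors {a, c, e, g}; ◇¬q there: a:T, c:T, e:T, g:T. ✓
Satisfying worlds: {a, b, c, d, e, f, g}.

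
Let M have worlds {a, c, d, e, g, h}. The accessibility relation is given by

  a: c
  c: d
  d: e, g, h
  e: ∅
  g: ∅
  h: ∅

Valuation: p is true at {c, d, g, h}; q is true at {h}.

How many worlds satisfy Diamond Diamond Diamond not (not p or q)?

1

a: successors {c}; Diamond Diamond not (not p or q) there: c:T. ✓
c: successors {d}; Diamond Diamond not (not p or q) there: d:F. ✗
d: successors {e, g, h}; Diamond Diamond not (not p or q) there: e:F, g:F, h:F. ✗
e: no successors, so Diamond Diamond Diamond not (not p or q) fails. ✗
g: no successors, so Diamond Diamond Diamond not (not p or q) fails. ✗
h: no successors, so Diamond Diamond Diamond not (not p or q) fails. ✗
Satisfying worlds: {a}.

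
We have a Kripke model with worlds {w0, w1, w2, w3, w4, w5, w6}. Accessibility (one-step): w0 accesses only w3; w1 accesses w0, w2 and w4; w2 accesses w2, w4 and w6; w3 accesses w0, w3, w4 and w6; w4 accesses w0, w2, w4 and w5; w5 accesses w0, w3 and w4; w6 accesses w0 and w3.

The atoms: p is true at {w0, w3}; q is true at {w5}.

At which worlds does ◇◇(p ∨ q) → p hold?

{w0, w3}

w0: ◇◇(p ∨ q) is T, p is T. ✓
w1: ◇◇(p ∨ q) is T, p is F. ✗
w2: ◇◇(p ∨ q) is T, p is F. ✗
w3: ◇◇(p ∨ q) is T, p is T. ✓
w4: ◇◇(p ∨ q) is T, p is F. ✗
w5: ◇◇(p ∨ q) is T, p is F. ✗
w6: ◇◇(p ∨ q) is T, p is F. ✗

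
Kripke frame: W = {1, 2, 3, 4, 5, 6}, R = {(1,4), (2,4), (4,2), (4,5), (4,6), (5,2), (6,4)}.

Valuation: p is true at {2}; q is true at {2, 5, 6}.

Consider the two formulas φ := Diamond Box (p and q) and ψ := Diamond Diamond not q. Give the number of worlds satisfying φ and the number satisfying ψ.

1 and 2

For Diamond Box (p and q):
1: successors {4}; Box (p and q) there: 4:F. ✗
2: successors {4}; Box (p and q) there: 4:F. ✗
3: no successors, so Diamond Box (p and q) fails. ✗
4: successors {2, 5, 6}; Box (p and q) there: 2:F, 5:T, 6:F. ✓
5: successors {2}; Box (p and q) there: 2:F. ✗
6: successors {4}; Box (p and q) there: 4:F. ✗
— 1 world.
For Diamond Diamond not q:
1: successors {4}; Diamond not q there: 4:F. ✗
2: successors {4}; Diamond not q there: 4:F. ✗
3: no successors, so Diamond Diamond not q fails. ✗
4: successors {2, 5, 6}; Diamond not q there: 2:T, 5:F, 6:T. ✓
5: successors {2}; Diamond not q there: 2:T. ✓
6: successors {4}; Diamond not q there: 4:F. ✗
— 2 worlds.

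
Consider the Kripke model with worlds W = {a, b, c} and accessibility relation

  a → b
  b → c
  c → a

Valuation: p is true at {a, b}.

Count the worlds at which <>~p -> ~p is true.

a: <>~p is F, ~p is F. ✓
b: <>~p is T, ~p is F. ✗
c: <>~p is F, ~p is T. ✓
Satisfying worlds: {a, c}.

2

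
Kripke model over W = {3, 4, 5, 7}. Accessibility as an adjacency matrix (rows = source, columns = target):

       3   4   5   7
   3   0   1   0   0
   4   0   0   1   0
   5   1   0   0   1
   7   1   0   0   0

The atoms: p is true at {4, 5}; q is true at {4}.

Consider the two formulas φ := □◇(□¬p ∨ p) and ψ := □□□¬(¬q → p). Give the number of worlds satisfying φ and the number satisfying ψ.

For □◇(□¬p ∨ p):
3: successors {4}; ◇(□¬p ∨ p) there: 4:T. ✓
4: successors {5}; ◇(□¬p ∨ p) there: 5:T. ✓
5: successors {3, 7}; ◇(□¬p ∨ p) there: 3:T, 7:F. ✗
7: successors {3}; ◇(□¬p ∨ p) there: 3:T. ✓
— 3 worlds.
For □□□¬(¬q → p):
3: successors {4}; □□¬(¬q → p) there: 4:T. ✓
4: successors {5}; □□¬(¬q → p) there: 5:F. ✗
5: successors {3, 7}; □□¬(¬q → p) there: 3:F, 7:F. ✗
7: successors {3}; □□¬(¬q → p) there: 3:F. ✗
— 1 world.

3 and 1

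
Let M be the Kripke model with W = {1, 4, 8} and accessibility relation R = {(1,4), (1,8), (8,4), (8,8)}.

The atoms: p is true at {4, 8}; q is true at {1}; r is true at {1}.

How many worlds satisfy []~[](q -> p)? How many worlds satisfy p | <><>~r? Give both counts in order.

1 and 3

For []~[](q -> p):
1: successors {4, 8}; ~[](q -> p) there: 4:F, 8:F. ✗
4: no successors, so []~[](q -> p) holds vacuously. ✓
8: successors {4, 8}; ~[](q -> p) there: 4:F, 8:F. ✗
— 1 world.
For p | <><>~r:
1: p is F, <><>~r is T. ✓
4: p is T, <><>~r is F. ✓
8: p is T, <><>~r is T. ✓
— 3 worlds.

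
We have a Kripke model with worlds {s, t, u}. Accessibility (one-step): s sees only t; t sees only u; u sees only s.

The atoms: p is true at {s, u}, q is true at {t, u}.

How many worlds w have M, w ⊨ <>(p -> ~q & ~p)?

1

s: successors {t}; p -> ~q & ~p there: t:T. ✓
t: successors {u}; p -> ~q & ~p there: u:F. ✗
u: successors {s}; p -> ~q & ~p there: s:F. ✗
Satisfying worlds: {s}.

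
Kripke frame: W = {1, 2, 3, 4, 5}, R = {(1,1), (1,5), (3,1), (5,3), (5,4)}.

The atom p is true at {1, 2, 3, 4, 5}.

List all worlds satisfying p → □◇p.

{1, 2, 3, 4}

1: p is T, □◇p is T. ✓
2: p is T, □◇p is T. ✓
3: p is T, □◇p is T. ✓
4: p is T, □◇p is T. ✓
5: p is T, □◇p is F. ✗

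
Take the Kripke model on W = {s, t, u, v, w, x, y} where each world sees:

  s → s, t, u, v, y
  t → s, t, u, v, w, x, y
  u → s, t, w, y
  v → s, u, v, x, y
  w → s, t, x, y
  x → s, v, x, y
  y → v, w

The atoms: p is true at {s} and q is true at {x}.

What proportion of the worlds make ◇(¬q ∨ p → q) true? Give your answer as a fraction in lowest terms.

s: successors {s, t, u, v, y}; ¬q ∨ p → q there: s:F, t:F, u:F, v:F, y:F. ✗
t: successors {s, t, u, v, w, x, y}; ¬q ∨ p → q there: s:F, t:F, u:F, v:F, w:F, x:T, y:F. ✓
u: successors {s, t, w, y}; ¬q ∨ p → q there: s:F, t:F, w:F, y:F. ✗
v: successors {s, u, v, x, y}; ¬q ∨ p → q there: s:F, u:F, v:F, x:T, y:F. ✓
w: successors {s, t, x, y}; ¬q ∨ p → q there: s:F, t:F, x:T, y:F. ✓
x: successors {s, v, x, y}; ¬q ∨ p → q there: s:F, v:F, x:T, y:F. ✓
y: successors {v, w}; ¬q ∨ p → q there: v:F, w:F. ✗
That's 4 of 7 worlds, so 4/7.

4/7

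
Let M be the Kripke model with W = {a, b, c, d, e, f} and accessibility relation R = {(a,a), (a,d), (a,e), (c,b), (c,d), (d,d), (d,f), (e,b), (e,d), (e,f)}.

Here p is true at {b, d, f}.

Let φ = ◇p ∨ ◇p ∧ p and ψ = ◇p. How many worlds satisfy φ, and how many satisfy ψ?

For ◇p ∨ ◇p ∧ p:
a: ◇p is T, ◇p ∧ p is F. ✓
b: ◇p is F, ◇p ∧ p is F. ✗
c: ◇p is T, ◇p ∧ p is F. ✓
d: ◇p is T, ◇p ∧ p is T. ✓
e: ◇p is T, ◇p ∧ p is F. ✓
f: ◇p is F, ◇p ∧ p is F. ✗
— 4 worlds.
For ◇p:
a: successors {a, d, e}; p there: a:F, d:T, e:F. ✓
b: no successors, so ◇p fails. ✗
c: successors {b, d}; p there: b:T, d:T. ✓
d: successors {d, f}; p there: d:T, f:T. ✓
e: successors {b, d, f}; p there: b:T, d:T, f:T. ✓
f: no successors, so ◇p fails. ✗
— 4 worlds.

4 and 4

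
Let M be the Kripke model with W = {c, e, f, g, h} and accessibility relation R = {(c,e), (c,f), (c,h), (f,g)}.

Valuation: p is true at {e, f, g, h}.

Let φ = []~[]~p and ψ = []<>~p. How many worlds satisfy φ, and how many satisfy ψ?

For []~[]~p:
c: successors {e, f, h}; ~[]~p there: e:F, f:T, h:F. ✗
e: no successors, so []~[]~p holds vacuously. ✓
f: successors {g}; ~[]~p there: g:F. ✗
g: no successors, so []~[]~p holds vacuously. ✓
h: no successors, so []~[]~p holds vacuously. ✓
— 3 worlds.
For []<>~p:
c: successors {e, f, h}; <>~p there: e:F, f:F, h:F. ✗
e: no successors, so []<>~p holds vacuously. ✓
f: successors {g}; <>~p there: g:F. ✗
g: no successors, so []<>~p holds vacuously. ✓
h: no successors, so []<>~p holds vacuously. ✓
— 3 worlds.

3 and 3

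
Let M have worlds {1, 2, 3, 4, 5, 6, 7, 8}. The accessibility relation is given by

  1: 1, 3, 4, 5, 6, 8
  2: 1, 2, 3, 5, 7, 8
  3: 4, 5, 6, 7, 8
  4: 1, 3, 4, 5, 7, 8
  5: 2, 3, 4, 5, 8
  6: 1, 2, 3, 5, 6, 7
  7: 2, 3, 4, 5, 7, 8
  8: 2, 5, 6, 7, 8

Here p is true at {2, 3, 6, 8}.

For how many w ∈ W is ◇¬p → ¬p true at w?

1: ◇¬p is T, ¬p is T. ✓
2: ◇¬p is T, ¬p is F. ✗
3: ◇¬p is T, ¬p is F. ✗
4: ◇¬p is T, ¬p is T. ✓
5: ◇¬p is T, ¬p is T. ✓
6: ◇¬p is T, ¬p is F. ✗
7: ◇¬p is T, ¬p is T. ✓
8: ◇¬p is T, ¬p is F. ✗
Satisfying worlds: {1, 4, 5, 7}.

4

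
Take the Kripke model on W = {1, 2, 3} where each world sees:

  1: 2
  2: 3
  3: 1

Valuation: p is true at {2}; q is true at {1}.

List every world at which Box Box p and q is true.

1: Box Box p is F, q is T. ✗
2: Box Box p is F, q is F. ✗
3: Box Box p is T, q is F. ✗

∅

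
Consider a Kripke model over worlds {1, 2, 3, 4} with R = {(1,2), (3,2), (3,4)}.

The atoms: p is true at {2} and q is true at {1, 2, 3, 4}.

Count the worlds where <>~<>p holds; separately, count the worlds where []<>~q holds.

2 and 2

For <>~<>p:
1: successors {2}; ~<>p there: 2:T. ✓
2: no successors, so <>~<>p fails. ✗
3: successors {2, 4}; ~<>p there: 2:T, 4:T. ✓
4: no successors, so <>~<>p fails. ✗
— 2 worlds.
For []<>~q:
1: successors {2}; <>~q there: 2:F. ✗
2: no successors, so []<>~q holds vacuously. ✓
3: successors {2, 4}; <>~q there: 2:F, 4:F. ✗
4: no successors, so []<>~q holds vacuously. ✓
— 2 worlds.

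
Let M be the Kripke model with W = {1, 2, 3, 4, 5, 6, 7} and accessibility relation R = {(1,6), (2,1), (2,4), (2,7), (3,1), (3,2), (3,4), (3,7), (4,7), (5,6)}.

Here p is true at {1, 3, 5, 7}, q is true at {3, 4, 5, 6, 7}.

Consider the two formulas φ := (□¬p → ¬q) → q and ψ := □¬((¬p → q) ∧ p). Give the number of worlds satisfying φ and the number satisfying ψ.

For (□¬p → ¬q) → q:
1: □¬p → ¬q is T, q is F. ✗
2: □¬p → ¬q is T, q is F. ✗
3: □¬p → ¬q is T, q is T. ✓
4: □¬p → ¬q is T, q is T. ✓
5: □¬p → ¬q is F, q is T. ✓
6: □¬p → ¬q is F, q is T. ✓
7: □¬p → ¬q is F, q is T. ✓
— 5 worlds.
For □¬((¬p → q) ∧ p):
1: successors {6}; ¬((¬p → q) ∧ p) there: 6:T. ✓
2: successors {1, 4, 7}; ¬((¬p → q) ∧ p) there: 1:F, 4:T, 7:F. ✗
3: successors {1, 2, 4, 7}; ¬((¬p → q) ∧ p) there: 1:F, 2:T, 4:T, 7:F. ✗
4: successors {7}; ¬((¬p → q) ∧ p) there: 7:F. ✗
5: successors {6}; ¬((¬p → q) ∧ p) there: 6:T. ✓
6: no successors, so □¬((¬p → q) ∧ p) holds vacuously. ✓
7: no successors, so □¬((¬p → q) ∧ p) holds vacuously. ✓
— 4 worlds.

5 and 4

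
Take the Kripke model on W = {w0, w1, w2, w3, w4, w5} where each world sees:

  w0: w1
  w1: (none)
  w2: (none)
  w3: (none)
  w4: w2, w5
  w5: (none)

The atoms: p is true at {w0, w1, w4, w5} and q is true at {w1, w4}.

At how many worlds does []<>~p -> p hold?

w0: []<>~p is F, p is T. ✓
w1: []<>~p is T, p is T. ✓
w2: []<>~p is T, p is F. ✗
w3: []<>~p is T, p is F. ✗
w4: []<>~p is F, p is T. ✓
w5: []<>~p is T, p is T. ✓
Satisfying worlds: {w0, w1, w4, w5}.

4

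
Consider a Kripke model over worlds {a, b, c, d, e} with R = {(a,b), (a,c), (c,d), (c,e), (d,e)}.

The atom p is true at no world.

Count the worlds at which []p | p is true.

2

a: []p is F, p is F. ✗
b: []p is T, p is F. ✓
c: []p is F, p is F. ✗
d: []p is F, p is F. ✗
e: []p is T, p is F. ✓
Satisfying worlds: {b, e}.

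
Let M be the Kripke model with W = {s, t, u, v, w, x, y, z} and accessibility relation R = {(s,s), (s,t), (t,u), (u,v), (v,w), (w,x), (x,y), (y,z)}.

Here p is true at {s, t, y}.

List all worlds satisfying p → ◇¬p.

s: p is T, ◇¬p is F. ✗
t: p is T, ◇¬p is T. ✓
u: p is F, ◇¬p is T. ✓
v: p is F, ◇¬p is T. ✓
w: p is F, ◇¬p is T. ✓
x: p is F, ◇¬p is F. ✓
y: p is T, ◇¬p is T. ✓
z: p is F, ◇¬p is F. ✓

{t, u, v, w, x, y, z}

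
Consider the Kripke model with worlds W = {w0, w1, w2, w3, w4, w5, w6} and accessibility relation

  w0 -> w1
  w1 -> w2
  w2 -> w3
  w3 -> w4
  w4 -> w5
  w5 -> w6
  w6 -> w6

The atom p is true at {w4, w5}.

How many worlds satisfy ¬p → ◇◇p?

w0: ¬p is T, ◇◇p is F. ✗
w1: ¬p is T, ◇◇p is F. ✗
w2: ¬p is T, ◇◇p is T. ✓
w3: ¬p is T, ◇◇p is T. ✓
w4: ¬p is F, ◇◇p is F. ✓
w5: ¬p is F, ◇◇p is F. ✓
w6: ¬p is T, ◇◇p is F. ✗
Satisfying worlds: {w2, w3, w4, w5}.

4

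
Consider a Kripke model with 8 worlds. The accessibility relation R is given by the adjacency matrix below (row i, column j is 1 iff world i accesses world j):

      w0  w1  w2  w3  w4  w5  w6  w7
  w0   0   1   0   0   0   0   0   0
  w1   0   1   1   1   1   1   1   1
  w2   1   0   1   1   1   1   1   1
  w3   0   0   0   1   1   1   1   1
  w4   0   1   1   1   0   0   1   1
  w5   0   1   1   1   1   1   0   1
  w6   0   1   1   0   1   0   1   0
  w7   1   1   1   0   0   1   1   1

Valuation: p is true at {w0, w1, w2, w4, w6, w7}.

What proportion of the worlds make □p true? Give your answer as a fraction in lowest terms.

1/4

w0: successors {w1}; p there: w1:T. ✓
w1: successors {w1, w2, w3, w4, w5, w6, w7}; p there: w1:T, w2:T, w3:F, w4:T, w5:F, w6:T, w7:T. ✗
w2: successors {w0, w2, w3, w4, w5, w6, w7}; p there: w0:T, w2:T, w3:F, w4:T, w5:F, w6:T, w7:T. ✗
w3: successors {w3, w4, w5, w6, w7}; p there: w3:F, w4:T, w5:F, w6:T, w7:T. ✗
w4: successors {w1, w2, w3, w6, w7}; p there: w1:T, w2:T, w3:F, w6:T, w7:T. ✗
w5: successors {w1, w2, w3, w4, w5, w7}; p there: w1:T, w2:T, w3:F, w4:T, w5:F, w7:T. ✗
w6: successors {w1, w2, w4, w6}; p there: w1:T, w2:T, w4:T, w6:T. ✓
w7: successors {w0, w1, w2, w5, w6, w7}; p there: w0:T, w1:T, w2:T, w5:F, w6:T, w7:T. ✗
That's 2 of 8 worlds, so 2/8 = 1/4.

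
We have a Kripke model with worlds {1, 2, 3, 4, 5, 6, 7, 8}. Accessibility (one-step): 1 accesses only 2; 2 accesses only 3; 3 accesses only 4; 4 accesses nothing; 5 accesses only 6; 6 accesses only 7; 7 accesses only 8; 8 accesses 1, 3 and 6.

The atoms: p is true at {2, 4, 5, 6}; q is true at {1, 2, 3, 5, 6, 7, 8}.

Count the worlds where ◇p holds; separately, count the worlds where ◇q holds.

4 and 6

For ◇p:
1: successors {2}; p there: 2:T. ✓
2: successors {3}; p there: 3:F. ✗
3: successors {4}; p there: 4:T. ✓
4: no successors, so ◇p fails. ✗
5: successors {6}; p there: 6:T. ✓
6: successors {7}; p there: 7:F. ✗
7: successors {8}; p there: 8:F. ✗
8: successors {1, 3, 6}; p there: 1:F, 3:F, 6:T. ✓
— 4 worlds.
For ◇q:
1: successors {2}; q there: 2:T. ✓
2: successors {3}; q there: 3:T. ✓
3: successors {4}; q there: 4:F. ✗
4: no successors, so ◇q fails. ✗
5: successors {6}; q there: 6:T. ✓
6: successors {7}; q there: 7:T. ✓
7: successors {8}; q there: 8:T. ✓
8: successors {1, 3, 6}; q there: 1:T, 3:T, 6:T. ✓
— 6 worlds.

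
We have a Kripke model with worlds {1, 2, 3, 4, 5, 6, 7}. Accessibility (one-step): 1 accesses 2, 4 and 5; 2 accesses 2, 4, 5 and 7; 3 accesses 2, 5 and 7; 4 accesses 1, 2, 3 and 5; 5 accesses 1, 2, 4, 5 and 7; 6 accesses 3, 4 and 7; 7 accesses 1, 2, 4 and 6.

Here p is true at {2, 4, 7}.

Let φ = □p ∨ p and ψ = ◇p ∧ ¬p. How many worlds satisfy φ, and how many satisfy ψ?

For □p ∨ p:
1: □p is F, p is F. ✗
2: □p is F, p is T. ✓
3: □p is F, p is F. ✗
4: □p is F, p is T. ✓
5: □p is F, p is F. ✗
6: □p is F, p is F. ✗
7: □p is F, p is T. ✓
— 3 worlds.
For ◇p ∧ ¬p:
1: ◇p is T, ¬p is T. ✓
2: ◇p is T, ¬p is F. ✗
3: ◇p is T, ¬p is T. ✓
4: ◇p is T, ¬p is F. ✗
5: ◇p is T, ¬p is T. ✓
6: ◇p is T, ¬p is T. ✓
7: ◇p is T, ¬p is F. ✗
— 4 worlds.

3 and 4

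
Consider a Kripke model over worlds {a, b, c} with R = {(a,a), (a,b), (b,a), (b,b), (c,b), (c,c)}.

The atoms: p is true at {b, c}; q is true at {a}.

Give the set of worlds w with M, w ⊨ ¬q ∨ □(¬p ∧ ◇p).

a: ¬q is F, □(¬p ∧ ◇p) is F. ✗
b: ¬q is T, □(¬p ∧ ◇p) is F. ✓
c: ¬q is T, □(¬p ∧ ◇p) is F. ✓

{b, c}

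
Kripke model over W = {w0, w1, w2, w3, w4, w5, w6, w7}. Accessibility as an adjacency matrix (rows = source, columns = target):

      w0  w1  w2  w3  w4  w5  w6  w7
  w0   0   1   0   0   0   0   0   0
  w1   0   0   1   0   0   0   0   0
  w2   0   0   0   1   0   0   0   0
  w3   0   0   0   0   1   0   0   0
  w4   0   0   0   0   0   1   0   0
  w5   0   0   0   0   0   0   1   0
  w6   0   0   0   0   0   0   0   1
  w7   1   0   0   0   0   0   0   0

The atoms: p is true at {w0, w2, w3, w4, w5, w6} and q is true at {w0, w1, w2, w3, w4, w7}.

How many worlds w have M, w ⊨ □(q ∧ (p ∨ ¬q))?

4

w0: successors {w1}; q ∧ (p ∨ ¬q) there: w1:F. ✗
w1: successors {w2}; q ∧ (p ∨ ¬q) there: w2:T. ✓
w2: successors {w3}; q ∧ (p ∨ ¬q) there: w3:T. ✓
w3: successors {w4}; q ∧ (p ∨ ¬q) there: w4:T. ✓
w4: successors {w5}; q ∧ (p ∨ ¬q) there: w5:F. ✗
w5: successors {w6}; q ∧ (p ∨ ¬q) there: w6:F. ✗
w6: successors {w7}; q ∧ (p ∨ ¬q) there: w7:F. ✗
w7: successors {w0}; q ∧ (p ∨ ¬q) there: w0:T. ✓
Satisfying worlds: {w1, w2, w3, w7}.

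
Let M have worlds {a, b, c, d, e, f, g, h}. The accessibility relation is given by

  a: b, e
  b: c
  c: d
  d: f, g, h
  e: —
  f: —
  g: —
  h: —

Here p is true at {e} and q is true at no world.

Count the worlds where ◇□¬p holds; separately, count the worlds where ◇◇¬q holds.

For ◇□¬p:
a: successors {b, e}; □¬p there: b:T, e:T. ✓
b: successors {c}; □¬p there: c:T. ✓
c: successors {d}; □¬p there: d:T. ✓
d: successors {f, g, h}; □¬p there: f:T, g:T, h:T. ✓
e: no successors, so ◇□¬p fails. ✗
f: no successors, so ◇□¬p fails. ✗
g: no successors, so ◇□¬p fails. ✗
h: no successors, so ◇□¬p fails. ✗
— 4 worlds.
For ◇◇¬q:
a: successors {b, e}; ◇¬q there: b:T, e:F. ✓
b: successors {c}; ◇¬q there: c:T. ✓
c: successors {d}; ◇¬q there: d:T. ✓
d: successors {f, g, h}; ◇¬q there: f:F, g:F, h:F. ✗
e: no successors, so ◇◇¬q fails. ✗
f: no successors, so ◇◇¬q fails. ✗
g: no successors, so ◇◇¬q fails. ✗
h: no successors, so ◇◇¬q fails. ✗
— 3 worlds.

4 and 3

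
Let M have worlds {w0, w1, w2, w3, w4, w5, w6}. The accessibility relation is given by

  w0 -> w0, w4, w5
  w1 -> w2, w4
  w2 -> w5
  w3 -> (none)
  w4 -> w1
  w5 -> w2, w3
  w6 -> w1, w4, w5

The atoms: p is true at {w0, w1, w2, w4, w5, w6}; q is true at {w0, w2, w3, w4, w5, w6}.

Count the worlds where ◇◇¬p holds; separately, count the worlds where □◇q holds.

For ◇◇¬p:
w0: successors {w0, w4, w5}; ◇¬p there: w0:F, w4:F, w5:T. ✓
w1: successors {w2, w4}; ◇¬p there: w2:F, w4:F. ✗
w2: successors {w5}; ◇¬p there: w5:T. ✓
w3: no successors, so ◇◇¬p fails. ✗
w4: successors {w1}; ◇¬p there: w1:F. ✗
w5: successors {w2, w3}; ◇¬p there: w2:F, w3:F. ✗
w6: successors {w1, w4, w5}; ◇¬p there: w1:F, w4:F, w5:T. ✓
— 3 worlds.
For □◇q:
w0: successors {w0, w4, w5}; ◇q there: w0:T, w4:F, w5:T. ✗
w1: successors {w2, w4}; ◇q there: w2:T, w4:F. ✗
w2: successors {w5}; ◇q there: w5:T. ✓
w3: no successors, so □◇q holds vacuously. ✓
w4: successors {w1}; ◇q there: w1:T. ✓
w5: successors {w2, w3}; ◇q there: w2:T, w3:F. ✗
w6: successors {w1, w4, w5}; ◇q there: w1:T, w4:F, w5:T. ✗
— 3 worlds.

3 and 3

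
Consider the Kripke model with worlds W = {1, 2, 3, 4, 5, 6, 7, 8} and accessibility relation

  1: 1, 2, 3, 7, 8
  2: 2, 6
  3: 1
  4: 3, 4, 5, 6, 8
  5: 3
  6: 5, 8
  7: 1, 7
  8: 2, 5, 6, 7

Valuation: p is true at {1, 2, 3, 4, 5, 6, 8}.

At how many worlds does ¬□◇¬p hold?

6

1: □◇¬p is F. ✓
2: □◇¬p is F. ✓
3: □◇¬p is T. ✗
4: □◇¬p is F. ✓
5: □◇¬p is F. ✓
6: □◇¬p is F. ✓
7: □◇¬p is T. ✗
8: □◇¬p is F. ✓
Satisfying worlds: {1, 2, 4, 5, 6, 8}.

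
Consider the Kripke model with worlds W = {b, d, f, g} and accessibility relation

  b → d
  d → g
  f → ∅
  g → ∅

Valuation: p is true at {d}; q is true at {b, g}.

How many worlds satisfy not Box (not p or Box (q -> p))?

1

b: Box (not p or Box (q -> p)) is F. ✓
d: Box (not p or Box (q -> p)) is T. ✗
f: Box (not p or Box (q -> p)) is T. ✗
g: Box (not p or Box (q -> p)) is T. ✗
Satisfying worlds: {b}.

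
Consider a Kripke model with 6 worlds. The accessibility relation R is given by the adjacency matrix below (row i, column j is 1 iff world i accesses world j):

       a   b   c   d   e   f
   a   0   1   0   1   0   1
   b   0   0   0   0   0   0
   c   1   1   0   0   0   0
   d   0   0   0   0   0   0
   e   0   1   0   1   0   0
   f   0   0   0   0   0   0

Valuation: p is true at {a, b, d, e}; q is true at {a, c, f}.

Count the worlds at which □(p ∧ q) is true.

3

a: successors {b, d, f}; p ∧ q there: b:F, d:F, f:F. ✗
b: no successors, so □(p ∧ q) holds vacuously. ✓
c: successors {a, b}; p ∧ q there: a:T, b:F. ✗
d: no successors, so □(p ∧ q) holds vacuously. ✓
e: successors {b, d}; p ∧ q there: b:F, d:F. ✗
f: no successors, so □(p ∧ q) holds vacuously. ✓
Satisfying worlds: {b, d, f}.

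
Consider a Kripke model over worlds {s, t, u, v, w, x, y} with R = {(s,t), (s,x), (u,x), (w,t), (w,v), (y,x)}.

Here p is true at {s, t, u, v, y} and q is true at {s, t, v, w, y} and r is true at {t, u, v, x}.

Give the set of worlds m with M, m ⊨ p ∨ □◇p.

s: p is T, □◇p is F. ✓
t: p is T, □◇p is T. ✓
u: p is T, □◇p is F. ✓
v: p is T, □◇p is T. ✓
w: p is F, □◇p is F. ✗
x: p is F, □◇p is T. ✓
y: p is T, □◇p is F. ✓

{s, t, u, v, x, y}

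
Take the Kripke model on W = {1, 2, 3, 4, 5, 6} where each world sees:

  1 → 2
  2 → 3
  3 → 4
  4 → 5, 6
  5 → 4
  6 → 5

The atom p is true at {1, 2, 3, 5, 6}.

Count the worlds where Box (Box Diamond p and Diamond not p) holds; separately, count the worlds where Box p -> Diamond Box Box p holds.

2 and 5

For Box (Box Diamond p and Diamond not p):
1: successors {2}; Box Diamond p and Diamond not p there: 2:F. ✗
2: successors {3}; Box Diamond p and Diamond not p there: 3:T. ✓
3: successors {4}; Box Diamond p and Diamond not p there: 4:F. ✗
4: successors {5, 6}; Box Diamond p and Diamond not p there: 5:T, 6:F. ✗
5: successors {4}; Box Diamond p and Diamond not p there: 4:F. ✗
6: successors {5}; Box Diamond p and Diamond not p there: 5:T. ✓
— 2 worlds.
For Box p -> Diamond Box Box p:
1: Box p is T, Diamond Box Box p is F. ✗
2: Box p is T, Diamond Box Box p is T. ✓
3: Box p is F, Diamond Box Box p is F. ✓
4: Box p is T, Diamond Box Box p is T. ✓
5: Box p is F, Diamond Box Box p is F. ✓
6: Box p is T, Diamond Box Box p is T. ✓
— 5 worlds.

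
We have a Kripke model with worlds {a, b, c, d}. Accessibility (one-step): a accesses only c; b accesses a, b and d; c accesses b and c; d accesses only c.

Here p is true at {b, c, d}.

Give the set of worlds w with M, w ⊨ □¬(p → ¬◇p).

a: successors {c}; ¬(p → ¬◇p) there: c:T. ✓
b: successors {a, b, d}; ¬(p → ¬◇p) there: a:F, b:T, d:T. ✗
c: successors {b, c}; ¬(p → ¬◇p) there: b:T, c:T. ✓
d: successors {c}; ¬(p → ¬◇p) there: c:T. ✓

{a, c, d}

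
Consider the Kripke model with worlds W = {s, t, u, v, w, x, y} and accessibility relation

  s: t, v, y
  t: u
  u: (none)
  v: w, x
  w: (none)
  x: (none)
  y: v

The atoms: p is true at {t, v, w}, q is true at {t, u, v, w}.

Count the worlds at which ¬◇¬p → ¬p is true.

6

s: ¬◇¬p is F, ¬p is T. ✓
t: ¬◇¬p is F, ¬p is F. ✓
u: ¬◇¬p is T, ¬p is T. ✓
v: ¬◇¬p is F, ¬p is F. ✓
w: ¬◇¬p is T, ¬p is F. ✗
x: ¬◇¬p is T, ¬p is T. ✓
y: ¬◇¬p is T, ¬p is T. ✓
Satisfying worlds: {s, t, u, v, x, y}.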